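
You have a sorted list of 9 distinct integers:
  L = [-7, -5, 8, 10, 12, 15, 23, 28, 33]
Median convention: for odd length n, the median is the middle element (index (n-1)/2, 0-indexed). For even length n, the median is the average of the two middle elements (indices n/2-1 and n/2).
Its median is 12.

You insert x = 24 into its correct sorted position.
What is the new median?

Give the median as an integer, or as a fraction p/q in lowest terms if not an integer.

Answer: 27/2

Derivation:
Old list (sorted, length 9): [-7, -5, 8, 10, 12, 15, 23, 28, 33]
Old median = 12
Insert x = 24
Old length odd (9). Middle was index 4 = 12.
New length even (10). New median = avg of two middle elements.
x = 24: 7 elements are < x, 2 elements are > x.
New sorted list: [-7, -5, 8, 10, 12, 15, 23, 24, 28, 33]
New median = 27/2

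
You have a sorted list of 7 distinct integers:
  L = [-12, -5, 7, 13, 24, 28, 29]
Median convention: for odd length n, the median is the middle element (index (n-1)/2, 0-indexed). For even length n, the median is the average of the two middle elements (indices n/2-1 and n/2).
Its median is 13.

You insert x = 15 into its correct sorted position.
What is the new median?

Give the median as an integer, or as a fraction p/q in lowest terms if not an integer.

Old list (sorted, length 7): [-12, -5, 7, 13, 24, 28, 29]
Old median = 13
Insert x = 15
Old length odd (7). Middle was index 3 = 13.
New length even (8). New median = avg of two middle elements.
x = 15: 4 elements are < x, 3 elements are > x.
New sorted list: [-12, -5, 7, 13, 15, 24, 28, 29]
New median = 14

Answer: 14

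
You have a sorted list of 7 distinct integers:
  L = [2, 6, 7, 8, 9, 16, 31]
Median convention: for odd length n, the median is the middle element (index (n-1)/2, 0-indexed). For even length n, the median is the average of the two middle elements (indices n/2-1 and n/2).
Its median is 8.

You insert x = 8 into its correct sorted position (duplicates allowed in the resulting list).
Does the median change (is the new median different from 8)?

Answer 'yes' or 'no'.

Old median = 8
Insert x = 8
New median = 8
Changed? no

Answer: no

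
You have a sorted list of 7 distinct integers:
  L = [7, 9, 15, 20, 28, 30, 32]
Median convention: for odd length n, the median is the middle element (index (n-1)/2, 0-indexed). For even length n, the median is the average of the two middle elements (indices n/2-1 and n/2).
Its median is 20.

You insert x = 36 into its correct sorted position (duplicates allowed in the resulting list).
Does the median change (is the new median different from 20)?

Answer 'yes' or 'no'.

Answer: yes

Derivation:
Old median = 20
Insert x = 36
New median = 24
Changed? yes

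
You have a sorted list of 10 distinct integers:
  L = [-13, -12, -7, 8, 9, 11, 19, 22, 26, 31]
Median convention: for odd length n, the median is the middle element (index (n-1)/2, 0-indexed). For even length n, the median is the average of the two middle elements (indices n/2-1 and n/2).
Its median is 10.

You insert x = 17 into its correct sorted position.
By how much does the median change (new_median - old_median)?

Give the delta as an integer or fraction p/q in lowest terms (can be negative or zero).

Old median = 10
After inserting x = 17: new sorted = [-13, -12, -7, 8, 9, 11, 17, 19, 22, 26, 31]
New median = 11
Delta = 11 - 10 = 1

Answer: 1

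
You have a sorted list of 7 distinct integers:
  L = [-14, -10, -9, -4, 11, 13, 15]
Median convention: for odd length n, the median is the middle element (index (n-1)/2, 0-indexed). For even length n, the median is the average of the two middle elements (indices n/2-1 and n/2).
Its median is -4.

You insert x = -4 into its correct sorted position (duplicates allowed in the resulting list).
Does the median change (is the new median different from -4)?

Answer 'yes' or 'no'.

Old median = -4
Insert x = -4
New median = -4
Changed? no

Answer: no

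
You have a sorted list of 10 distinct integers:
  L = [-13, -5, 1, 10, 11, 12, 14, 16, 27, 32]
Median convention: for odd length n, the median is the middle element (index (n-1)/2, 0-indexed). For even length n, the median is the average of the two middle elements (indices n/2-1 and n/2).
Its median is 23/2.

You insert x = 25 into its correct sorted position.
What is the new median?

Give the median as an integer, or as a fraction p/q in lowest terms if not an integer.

Answer: 12

Derivation:
Old list (sorted, length 10): [-13, -5, 1, 10, 11, 12, 14, 16, 27, 32]
Old median = 23/2
Insert x = 25
Old length even (10). Middle pair: indices 4,5 = 11,12.
New length odd (11). New median = single middle element.
x = 25: 8 elements are < x, 2 elements are > x.
New sorted list: [-13, -5, 1, 10, 11, 12, 14, 16, 25, 27, 32]
New median = 12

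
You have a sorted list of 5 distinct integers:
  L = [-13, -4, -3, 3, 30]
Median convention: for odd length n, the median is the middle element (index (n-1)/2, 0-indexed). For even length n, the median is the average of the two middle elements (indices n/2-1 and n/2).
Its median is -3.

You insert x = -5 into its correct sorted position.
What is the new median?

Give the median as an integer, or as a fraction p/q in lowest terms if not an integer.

Old list (sorted, length 5): [-13, -4, -3, 3, 30]
Old median = -3
Insert x = -5
Old length odd (5). Middle was index 2 = -3.
New length even (6). New median = avg of two middle elements.
x = -5: 1 elements are < x, 4 elements are > x.
New sorted list: [-13, -5, -4, -3, 3, 30]
New median = -7/2

Answer: -7/2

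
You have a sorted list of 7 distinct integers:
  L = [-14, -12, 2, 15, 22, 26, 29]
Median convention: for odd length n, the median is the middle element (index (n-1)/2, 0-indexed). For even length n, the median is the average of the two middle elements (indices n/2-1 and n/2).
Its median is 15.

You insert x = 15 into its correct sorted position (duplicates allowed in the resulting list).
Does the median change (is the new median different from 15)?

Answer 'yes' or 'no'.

Old median = 15
Insert x = 15
New median = 15
Changed? no

Answer: no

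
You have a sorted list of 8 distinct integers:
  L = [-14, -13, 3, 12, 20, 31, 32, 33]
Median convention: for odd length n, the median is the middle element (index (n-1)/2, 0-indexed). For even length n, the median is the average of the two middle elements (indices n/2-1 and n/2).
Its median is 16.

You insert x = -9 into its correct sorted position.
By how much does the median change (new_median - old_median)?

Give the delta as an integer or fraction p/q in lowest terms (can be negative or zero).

Answer: -4

Derivation:
Old median = 16
After inserting x = -9: new sorted = [-14, -13, -9, 3, 12, 20, 31, 32, 33]
New median = 12
Delta = 12 - 16 = -4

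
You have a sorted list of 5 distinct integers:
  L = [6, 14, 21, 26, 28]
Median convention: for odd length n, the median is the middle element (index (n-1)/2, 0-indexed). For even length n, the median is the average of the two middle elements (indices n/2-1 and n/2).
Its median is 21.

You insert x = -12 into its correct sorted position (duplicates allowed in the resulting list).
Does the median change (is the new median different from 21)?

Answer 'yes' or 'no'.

Old median = 21
Insert x = -12
New median = 35/2
Changed? yes

Answer: yes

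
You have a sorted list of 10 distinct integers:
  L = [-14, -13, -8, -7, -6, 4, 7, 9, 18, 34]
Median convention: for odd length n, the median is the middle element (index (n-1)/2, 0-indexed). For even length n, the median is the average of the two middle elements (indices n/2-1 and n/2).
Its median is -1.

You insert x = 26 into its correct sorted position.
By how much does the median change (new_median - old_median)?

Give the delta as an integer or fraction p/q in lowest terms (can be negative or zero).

Answer: 5

Derivation:
Old median = -1
After inserting x = 26: new sorted = [-14, -13, -8, -7, -6, 4, 7, 9, 18, 26, 34]
New median = 4
Delta = 4 - -1 = 5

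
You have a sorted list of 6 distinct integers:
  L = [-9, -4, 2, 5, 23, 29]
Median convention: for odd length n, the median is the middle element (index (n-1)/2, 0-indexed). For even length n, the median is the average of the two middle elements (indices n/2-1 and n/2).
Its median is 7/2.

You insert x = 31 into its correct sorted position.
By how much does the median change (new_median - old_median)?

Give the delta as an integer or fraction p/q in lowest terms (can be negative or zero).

Old median = 7/2
After inserting x = 31: new sorted = [-9, -4, 2, 5, 23, 29, 31]
New median = 5
Delta = 5 - 7/2 = 3/2

Answer: 3/2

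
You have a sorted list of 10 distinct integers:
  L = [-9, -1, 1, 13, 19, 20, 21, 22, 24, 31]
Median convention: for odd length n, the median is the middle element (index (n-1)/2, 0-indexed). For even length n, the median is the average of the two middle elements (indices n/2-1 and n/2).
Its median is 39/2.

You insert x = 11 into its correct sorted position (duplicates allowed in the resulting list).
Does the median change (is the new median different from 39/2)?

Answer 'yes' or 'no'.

Answer: yes

Derivation:
Old median = 39/2
Insert x = 11
New median = 19
Changed? yes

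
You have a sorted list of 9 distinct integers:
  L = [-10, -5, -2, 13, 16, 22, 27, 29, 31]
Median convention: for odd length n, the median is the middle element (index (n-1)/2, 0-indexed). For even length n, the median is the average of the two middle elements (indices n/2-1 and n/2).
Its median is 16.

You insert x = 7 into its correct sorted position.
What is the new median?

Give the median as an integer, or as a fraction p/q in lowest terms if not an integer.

Old list (sorted, length 9): [-10, -5, -2, 13, 16, 22, 27, 29, 31]
Old median = 16
Insert x = 7
Old length odd (9). Middle was index 4 = 16.
New length even (10). New median = avg of two middle elements.
x = 7: 3 elements are < x, 6 elements are > x.
New sorted list: [-10, -5, -2, 7, 13, 16, 22, 27, 29, 31]
New median = 29/2

Answer: 29/2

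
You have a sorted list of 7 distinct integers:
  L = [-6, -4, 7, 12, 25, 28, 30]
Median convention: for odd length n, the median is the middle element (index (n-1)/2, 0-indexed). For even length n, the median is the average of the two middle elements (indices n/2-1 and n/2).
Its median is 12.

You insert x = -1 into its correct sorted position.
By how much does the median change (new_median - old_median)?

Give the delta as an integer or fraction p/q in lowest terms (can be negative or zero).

Answer: -5/2

Derivation:
Old median = 12
After inserting x = -1: new sorted = [-6, -4, -1, 7, 12, 25, 28, 30]
New median = 19/2
Delta = 19/2 - 12 = -5/2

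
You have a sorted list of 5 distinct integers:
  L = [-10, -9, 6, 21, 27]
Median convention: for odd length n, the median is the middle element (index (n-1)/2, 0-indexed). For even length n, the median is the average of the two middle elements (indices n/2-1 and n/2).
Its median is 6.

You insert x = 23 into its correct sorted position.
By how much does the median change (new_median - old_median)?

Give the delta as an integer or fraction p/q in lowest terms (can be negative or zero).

Answer: 15/2

Derivation:
Old median = 6
After inserting x = 23: new sorted = [-10, -9, 6, 21, 23, 27]
New median = 27/2
Delta = 27/2 - 6 = 15/2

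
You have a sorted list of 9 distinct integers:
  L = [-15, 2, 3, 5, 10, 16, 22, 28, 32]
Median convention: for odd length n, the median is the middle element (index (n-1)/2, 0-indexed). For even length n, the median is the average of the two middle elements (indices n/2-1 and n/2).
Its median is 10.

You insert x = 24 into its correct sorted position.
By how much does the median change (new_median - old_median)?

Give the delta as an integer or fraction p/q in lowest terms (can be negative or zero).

Answer: 3

Derivation:
Old median = 10
After inserting x = 24: new sorted = [-15, 2, 3, 5, 10, 16, 22, 24, 28, 32]
New median = 13
Delta = 13 - 10 = 3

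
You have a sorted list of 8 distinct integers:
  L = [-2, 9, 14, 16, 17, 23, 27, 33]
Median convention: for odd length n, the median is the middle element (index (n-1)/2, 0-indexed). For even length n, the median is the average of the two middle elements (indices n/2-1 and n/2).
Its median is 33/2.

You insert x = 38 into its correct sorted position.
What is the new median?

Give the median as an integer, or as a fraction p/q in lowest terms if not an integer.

Old list (sorted, length 8): [-2, 9, 14, 16, 17, 23, 27, 33]
Old median = 33/2
Insert x = 38
Old length even (8). Middle pair: indices 3,4 = 16,17.
New length odd (9). New median = single middle element.
x = 38: 8 elements are < x, 0 elements are > x.
New sorted list: [-2, 9, 14, 16, 17, 23, 27, 33, 38]
New median = 17

Answer: 17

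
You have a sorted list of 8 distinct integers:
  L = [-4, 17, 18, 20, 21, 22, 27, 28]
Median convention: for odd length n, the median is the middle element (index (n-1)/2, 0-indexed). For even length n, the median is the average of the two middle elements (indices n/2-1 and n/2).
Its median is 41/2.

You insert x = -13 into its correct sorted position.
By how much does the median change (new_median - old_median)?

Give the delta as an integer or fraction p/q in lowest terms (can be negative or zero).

Old median = 41/2
After inserting x = -13: new sorted = [-13, -4, 17, 18, 20, 21, 22, 27, 28]
New median = 20
Delta = 20 - 41/2 = -1/2

Answer: -1/2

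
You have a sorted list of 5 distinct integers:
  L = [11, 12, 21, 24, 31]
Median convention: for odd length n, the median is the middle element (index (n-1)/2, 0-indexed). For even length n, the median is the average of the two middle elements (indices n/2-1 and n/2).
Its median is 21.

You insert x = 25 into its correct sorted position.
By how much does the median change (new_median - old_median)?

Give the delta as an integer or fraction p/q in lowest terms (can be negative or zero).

Old median = 21
After inserting x = 25: new sorted = [11, 12, 21, 24, 25, 31]
New median = 45/2
Delta = 45/2 - 21 = 3/2

Answer: 3/2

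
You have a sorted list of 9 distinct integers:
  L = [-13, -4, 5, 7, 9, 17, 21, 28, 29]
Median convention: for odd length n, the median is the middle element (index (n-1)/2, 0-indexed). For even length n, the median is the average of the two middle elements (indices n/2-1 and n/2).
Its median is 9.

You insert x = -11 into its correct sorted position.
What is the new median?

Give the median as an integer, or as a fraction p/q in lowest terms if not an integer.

Answer: 8

Derivation:
Old list (sorted, length 9): [-13, -4, 5, 7, 9, 17, 21, 28, 29]
Old median = 9
Insert x = -11
Old length odd (9). Middle was index 4 = 9.
New length even (10). New median = avg of two middle elements.
x = -11: 1 elements are < x, 8 elements are > x.
New sorted list: [-13, -11, -4, 5, 7, 9, 17, 21, 28, 29]
New median = 8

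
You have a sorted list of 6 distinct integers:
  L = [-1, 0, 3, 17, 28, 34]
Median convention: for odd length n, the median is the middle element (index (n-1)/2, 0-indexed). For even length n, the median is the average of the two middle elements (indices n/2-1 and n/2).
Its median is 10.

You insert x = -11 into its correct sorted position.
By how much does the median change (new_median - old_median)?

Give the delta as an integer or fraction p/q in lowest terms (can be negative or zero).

Answer: -7

Derivation:
Old median = 10
After inserting x = -11: new sorted = [-11, -1, 0, 3, 17, 28, 34]
New median = 3
Delta = 3 - 10 = -7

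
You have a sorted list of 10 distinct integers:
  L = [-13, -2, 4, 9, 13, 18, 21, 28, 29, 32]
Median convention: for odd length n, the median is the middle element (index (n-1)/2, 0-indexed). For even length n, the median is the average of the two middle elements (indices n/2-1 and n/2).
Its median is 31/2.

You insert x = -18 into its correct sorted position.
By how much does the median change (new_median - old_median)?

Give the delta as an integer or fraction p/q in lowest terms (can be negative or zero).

Answer: -5/2

Derivation:
Old median = 31/2
After inserting x = -18: new sorted = [-18, -13, -2, 4, 9, 13, 18, 21, 28, 29, 32]
New median = 13
Delta = 13 - 31/2 = -5/2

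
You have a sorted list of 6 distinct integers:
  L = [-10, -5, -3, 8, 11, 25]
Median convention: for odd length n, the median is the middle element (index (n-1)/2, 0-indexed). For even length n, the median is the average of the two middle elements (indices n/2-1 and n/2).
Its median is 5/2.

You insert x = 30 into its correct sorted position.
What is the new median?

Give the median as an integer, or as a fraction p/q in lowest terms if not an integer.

Answer: 8

Derivation:
Old list (sorted, length 6): [-10, -5, -3, 8, 11, 25]
Old median = 5/2
Insert x = 30
Old length even (6). Middle pair: indices 2,3 = -3,8.
New length odd (7). New median = single middle element.
x = 30: 6 elements are < x, 0 elements are > x.
New sorted list: [-10, -5, -3, 8, 11, 25, 30]
New median = 8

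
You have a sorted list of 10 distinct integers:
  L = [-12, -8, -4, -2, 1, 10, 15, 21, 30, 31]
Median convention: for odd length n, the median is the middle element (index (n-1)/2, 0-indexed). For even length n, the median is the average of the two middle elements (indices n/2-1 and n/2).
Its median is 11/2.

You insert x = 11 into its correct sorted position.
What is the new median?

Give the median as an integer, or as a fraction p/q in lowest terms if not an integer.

Old list (sorted, length 10): [-12, -8, -4, -2, 1, 10, 15, 21, 30, 31]
Old median = 11/2
Insert x = 11
Old length even (10). Middle pair: indices 4,5 = 1,10.
New length odd (11). New median = single middle element.
x = 11: 6 elements are < x, 4 elements are > x.
New sorted list: [-12, -8, -4, -2, 1, 10, 11, 15, 21, 30, 31]
New median = 10

Answer: 10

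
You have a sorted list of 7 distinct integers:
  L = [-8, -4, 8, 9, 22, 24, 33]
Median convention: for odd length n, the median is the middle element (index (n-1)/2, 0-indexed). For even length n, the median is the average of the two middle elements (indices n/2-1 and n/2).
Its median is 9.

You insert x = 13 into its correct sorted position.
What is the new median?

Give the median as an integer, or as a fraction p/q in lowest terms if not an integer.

Answer: 11

Derivation:
Old list (sorted, length 7): [-8, -4, 8, 9, 22, 24, 33]
Old median = 9
Insert x = 13
Old length odd (7). Middle was index 3 = 9.
New length even (8). New median = avg of two middle elements.
x = 13: 4 elements are < x, 3 elements are > x.
New sorted list: [-8, -4, 8, 9, 13, 22, 24, 33]
New median = 11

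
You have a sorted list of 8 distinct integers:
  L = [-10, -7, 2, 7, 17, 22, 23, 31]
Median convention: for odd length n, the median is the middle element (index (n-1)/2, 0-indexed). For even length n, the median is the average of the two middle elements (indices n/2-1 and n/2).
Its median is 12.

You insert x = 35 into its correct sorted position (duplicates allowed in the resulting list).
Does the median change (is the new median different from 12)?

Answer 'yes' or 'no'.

Old median = 12
Insert x = 35
New median = 17
Changed? yes

Answer: yes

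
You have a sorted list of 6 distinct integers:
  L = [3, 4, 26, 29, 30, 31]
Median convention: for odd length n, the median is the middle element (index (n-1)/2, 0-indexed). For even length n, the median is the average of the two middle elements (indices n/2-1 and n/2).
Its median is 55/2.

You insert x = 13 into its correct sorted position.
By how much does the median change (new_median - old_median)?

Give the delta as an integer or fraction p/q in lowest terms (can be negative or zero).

Answer: -3/2

Derivation:
Old median = 55/2
After inserting x = 13: new sorted = [3, 4, 13, 26, 29, 30, 31]
New median = 26
Delta = 26 - 55/2 = -3/2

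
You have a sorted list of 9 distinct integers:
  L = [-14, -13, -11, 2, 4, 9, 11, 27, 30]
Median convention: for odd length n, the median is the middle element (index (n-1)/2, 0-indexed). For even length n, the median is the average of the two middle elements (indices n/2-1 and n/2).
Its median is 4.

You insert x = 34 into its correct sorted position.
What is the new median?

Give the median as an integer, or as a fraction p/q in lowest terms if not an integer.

Answer: 13/2

Derivation:
Old list (sorted, length 9): [-14, -13, -11, 2, 4, 9, 11, 27, 30]
Old median = 4
Insert x = 34
Old length odd (9). Middle was index 4 = 4.
New length even (10). New median = avg of two middle elements.
x = 34: 9 elements are < x, 0 elements are > x.
New sorted list: [-14, -13, -11, 2, 4, 9, 11, 27, 30, 34]
New median = 13/2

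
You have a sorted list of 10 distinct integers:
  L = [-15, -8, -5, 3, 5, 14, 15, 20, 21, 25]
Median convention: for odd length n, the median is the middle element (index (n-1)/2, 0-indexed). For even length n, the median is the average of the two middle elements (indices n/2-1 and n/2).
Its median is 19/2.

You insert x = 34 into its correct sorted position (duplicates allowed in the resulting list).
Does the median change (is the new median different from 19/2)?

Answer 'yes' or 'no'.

Old median = 19/2
Insert x = 34
New median = 14
Changed? yes

Answer: yes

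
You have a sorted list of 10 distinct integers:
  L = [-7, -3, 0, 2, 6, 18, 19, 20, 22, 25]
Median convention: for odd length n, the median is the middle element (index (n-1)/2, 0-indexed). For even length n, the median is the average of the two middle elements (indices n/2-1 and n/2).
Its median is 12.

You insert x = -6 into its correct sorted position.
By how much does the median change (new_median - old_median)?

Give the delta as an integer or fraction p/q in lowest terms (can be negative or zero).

Old median = 12
After inserting x = -6: new sorted = [-7, -6, -3, 0, 2, 6, 18, 19, 20, 22, 25]
New median = 6
Delta = 6 - 12 = -6

Answer: -6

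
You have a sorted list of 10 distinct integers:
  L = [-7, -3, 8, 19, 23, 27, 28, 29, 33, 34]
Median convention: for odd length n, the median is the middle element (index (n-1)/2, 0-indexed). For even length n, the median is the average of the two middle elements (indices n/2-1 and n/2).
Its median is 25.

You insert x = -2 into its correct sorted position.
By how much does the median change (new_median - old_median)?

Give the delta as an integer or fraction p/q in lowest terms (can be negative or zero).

Answer: -2

Derivation:
Old median = 25
After inserting x = -2: new sorted = [-7, -3, -2, 8, 19, 23, 27, 28, 29, 33, 34]
New median = 23
Delta = 23 - 25 = -2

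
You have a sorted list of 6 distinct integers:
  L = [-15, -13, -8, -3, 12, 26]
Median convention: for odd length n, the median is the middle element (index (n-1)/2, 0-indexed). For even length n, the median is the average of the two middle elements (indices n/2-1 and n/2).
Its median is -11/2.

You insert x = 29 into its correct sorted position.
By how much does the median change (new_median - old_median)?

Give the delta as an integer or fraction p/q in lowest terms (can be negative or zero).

Old median = -11/2
After inserting x = 29: new sorted = [-15, -13, -8, -3, 12, 26, 29]
New median = -3
Delta = -3 - -11/2 = 5/2

Answer: 5/2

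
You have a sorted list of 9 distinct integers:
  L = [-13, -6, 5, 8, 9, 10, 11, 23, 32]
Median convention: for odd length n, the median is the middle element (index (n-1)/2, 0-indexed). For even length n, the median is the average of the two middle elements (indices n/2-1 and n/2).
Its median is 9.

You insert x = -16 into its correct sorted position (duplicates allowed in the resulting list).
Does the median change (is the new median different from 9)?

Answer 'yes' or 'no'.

Answer: yes

Derivation:
Old median = 9
Insert x = -16
New median = 17/2
Changed? yes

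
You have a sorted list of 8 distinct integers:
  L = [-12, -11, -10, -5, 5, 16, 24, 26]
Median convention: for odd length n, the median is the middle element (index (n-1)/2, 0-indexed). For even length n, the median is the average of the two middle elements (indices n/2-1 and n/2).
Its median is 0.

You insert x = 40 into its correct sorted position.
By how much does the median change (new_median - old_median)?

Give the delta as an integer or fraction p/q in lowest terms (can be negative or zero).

Answer: 5

Derivation:
Old median = 0
After inserting x = 40: new sorted = [-12, -11, -10, -5, 5, 16, 24, 26, 40]
New median = 5
Delta = 5 - 0 = 5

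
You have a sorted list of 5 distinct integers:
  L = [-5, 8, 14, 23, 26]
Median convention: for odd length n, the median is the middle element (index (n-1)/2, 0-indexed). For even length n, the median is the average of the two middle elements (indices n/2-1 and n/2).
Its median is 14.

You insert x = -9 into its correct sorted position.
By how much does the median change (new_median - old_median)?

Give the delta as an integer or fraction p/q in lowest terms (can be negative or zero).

Answer: -3

Derivation:
Old median = 14
After inserting x = -9: new sorted = [-9, -5, 8, 14, 23, 26]
New median = 11
Delta = 11 - 14 = -3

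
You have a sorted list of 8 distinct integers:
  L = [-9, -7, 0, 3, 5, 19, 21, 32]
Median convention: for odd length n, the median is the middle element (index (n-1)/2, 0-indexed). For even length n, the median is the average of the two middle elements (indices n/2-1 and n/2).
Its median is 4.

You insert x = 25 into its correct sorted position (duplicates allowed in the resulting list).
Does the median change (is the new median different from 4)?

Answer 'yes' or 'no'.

Answer: yes

Derivation:
Old median = 4
Insert x = 25
New median = 5
Changed? yes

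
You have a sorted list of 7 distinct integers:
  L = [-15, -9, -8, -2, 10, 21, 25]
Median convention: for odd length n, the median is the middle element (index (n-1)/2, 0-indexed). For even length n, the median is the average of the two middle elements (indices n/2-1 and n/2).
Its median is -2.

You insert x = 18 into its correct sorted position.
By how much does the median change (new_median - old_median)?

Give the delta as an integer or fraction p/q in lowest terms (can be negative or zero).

Old median = -2
After inserting x = 18: new sorted = [-15, -9, -8, -2, 10, 18, 21, 25]
New median = 4
Delta = 4 - -2 = 6

Answer: 6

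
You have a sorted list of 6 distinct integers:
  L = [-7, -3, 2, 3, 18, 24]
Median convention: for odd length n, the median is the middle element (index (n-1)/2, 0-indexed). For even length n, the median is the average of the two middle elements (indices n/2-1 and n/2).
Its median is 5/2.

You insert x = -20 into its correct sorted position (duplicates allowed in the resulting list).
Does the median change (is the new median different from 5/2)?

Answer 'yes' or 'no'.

Old median = 5/2
Insert x = -20
New median = 2
Changed? yes

Answer: yes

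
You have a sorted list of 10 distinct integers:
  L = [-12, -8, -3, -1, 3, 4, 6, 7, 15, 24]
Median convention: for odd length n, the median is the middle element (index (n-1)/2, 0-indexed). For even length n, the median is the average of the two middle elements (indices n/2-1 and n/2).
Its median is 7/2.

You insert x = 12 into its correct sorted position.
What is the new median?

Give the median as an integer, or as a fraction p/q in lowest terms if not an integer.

Old list (sorted, length 10): [-12, -8, -3, -1, 3, 4, 6, 7, 15, 24]
Old median = 7/2
Insert x = 12
Old length even (10). Middle pair: indices 4,5 = 3,4.
New length odd (11). New median = single middle element.
x = 12: 8 elements are < x, 2 elements are > x.
New sorted list: [-12, -8, -3, -1, 3, 4, 6, 7, 12, 15, 24]
New median = 4

Answer: 4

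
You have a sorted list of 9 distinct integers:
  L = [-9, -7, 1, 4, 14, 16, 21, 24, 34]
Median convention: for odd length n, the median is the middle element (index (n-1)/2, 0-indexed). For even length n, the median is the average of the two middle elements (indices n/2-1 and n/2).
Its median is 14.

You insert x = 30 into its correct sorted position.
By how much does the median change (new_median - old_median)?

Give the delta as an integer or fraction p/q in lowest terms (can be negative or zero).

Answer: 1

Derivation:
Old median = 14
After inserting x = 30: new sorted = [-9, -7, 1, 4, 14, 16, 21, 24, 30, 34]
New median = 15
Delta = 15 - 14 = 1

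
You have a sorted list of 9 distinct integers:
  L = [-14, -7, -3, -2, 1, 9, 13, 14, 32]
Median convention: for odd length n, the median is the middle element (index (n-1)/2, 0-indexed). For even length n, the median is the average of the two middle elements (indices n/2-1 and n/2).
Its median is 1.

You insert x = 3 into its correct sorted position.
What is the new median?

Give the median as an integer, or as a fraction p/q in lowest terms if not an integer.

Answer: 2

Derivation:
Old list (sorted, length 9): [-14, -7, -3, -2, 1, 9, 13, 14, 32]
Old median = 1
Insert x = 3
Old length odd (9). Middle was index 4 = 1.
New length even (10). New median = avg of two middle elements.
x = 3: 5 elements are < x, 4 elements are > x.
New sorted list: [-14, -7, -3, -2, 1, 3, 9, 13, 14, 32]
New median = 2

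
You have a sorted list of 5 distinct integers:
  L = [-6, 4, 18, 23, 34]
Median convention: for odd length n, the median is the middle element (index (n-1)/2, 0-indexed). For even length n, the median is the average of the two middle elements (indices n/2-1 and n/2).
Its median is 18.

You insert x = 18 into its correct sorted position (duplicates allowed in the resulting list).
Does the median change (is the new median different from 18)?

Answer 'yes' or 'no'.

Old median = 18
Insert x = 18
New median = 18
Changed? no

Answer: no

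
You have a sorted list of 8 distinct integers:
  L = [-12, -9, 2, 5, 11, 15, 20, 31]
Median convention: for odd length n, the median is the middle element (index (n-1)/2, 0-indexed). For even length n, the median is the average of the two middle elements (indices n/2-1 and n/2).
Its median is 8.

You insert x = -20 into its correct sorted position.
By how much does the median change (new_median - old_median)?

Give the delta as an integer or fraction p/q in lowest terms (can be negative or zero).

Old median = 8
After inserting x = -20: new sorted = [-20, -12, -9, 2, 5, 11, 15, 20, 31]
New median = 5
Delta = 5 - 8 = -3

Answer: -3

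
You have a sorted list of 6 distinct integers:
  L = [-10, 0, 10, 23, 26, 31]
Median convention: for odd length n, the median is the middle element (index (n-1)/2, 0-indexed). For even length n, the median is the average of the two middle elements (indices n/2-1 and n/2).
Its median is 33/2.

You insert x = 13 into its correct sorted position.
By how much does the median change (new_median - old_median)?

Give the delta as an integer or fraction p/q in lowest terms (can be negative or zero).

Answer: -7/2

Derivation:
Old median = 33/2
After inserting x = 13: new sorted = [-10, 0, 10, 13, 23, 26, 31]
New median = 13
Delta = 13 - 33/2 = -7/2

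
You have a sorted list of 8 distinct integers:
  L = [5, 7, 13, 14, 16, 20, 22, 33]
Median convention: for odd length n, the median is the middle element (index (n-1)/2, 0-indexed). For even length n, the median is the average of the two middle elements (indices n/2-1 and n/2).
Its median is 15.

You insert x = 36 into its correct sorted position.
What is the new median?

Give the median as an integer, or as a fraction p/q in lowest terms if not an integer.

Old list (sorted, length 8): [5, 7, 13, 14, 16, 20, 22, 33]
Old median = 15
Insert x = 36
Old length even (8). Middle pair: indices 3,4 = 14,16.
New length odd (9). New median = single middle element.
x = 36: 8 elements are < x, 0 elements are > x.
New sorted list: [5, 7, 13, 14, 16, 20, 22, 33, 36]
New median = 16

Answer: 16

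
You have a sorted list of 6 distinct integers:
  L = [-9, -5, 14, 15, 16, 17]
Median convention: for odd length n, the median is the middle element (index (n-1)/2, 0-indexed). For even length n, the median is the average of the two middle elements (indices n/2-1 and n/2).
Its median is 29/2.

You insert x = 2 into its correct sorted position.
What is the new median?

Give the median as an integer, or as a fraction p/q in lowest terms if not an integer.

Answer: 14

Derivation:
Old list (sorted, length 6): [-9, -5, 14, 15, 16, 17]
Old median = 29/2
Insert x = 2
Old length even (6). Middle pair: indices 2,3 = 14,15.
New length odd (7). New median = single middle element.
x = 2: 2 elements are < x, 4 elements are > x.
New sorted list: [-9, -5, 2, 14, 15, 16, 17]
New median = 14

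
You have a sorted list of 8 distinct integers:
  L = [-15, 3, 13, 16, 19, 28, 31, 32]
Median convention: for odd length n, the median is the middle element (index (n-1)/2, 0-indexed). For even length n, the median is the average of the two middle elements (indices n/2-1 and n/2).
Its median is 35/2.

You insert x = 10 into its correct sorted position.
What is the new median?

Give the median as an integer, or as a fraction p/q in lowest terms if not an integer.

Answer: 16

Derivation:
Old list (sorted, length 8): [-15, 3, 13, 16, 19, 28, 31, 32]
Old median = 35/2
Insert x = 10
Old length even (8). Middle pair: indices 3,4 = 16,19.
New length odd (9). New median = single middle element.
x = 10: 2 elements are < x, 6 elements are > x.
New sorted list: [-15, 3, 10, 13, 16, 19, 28, 31, 32]
New median = 16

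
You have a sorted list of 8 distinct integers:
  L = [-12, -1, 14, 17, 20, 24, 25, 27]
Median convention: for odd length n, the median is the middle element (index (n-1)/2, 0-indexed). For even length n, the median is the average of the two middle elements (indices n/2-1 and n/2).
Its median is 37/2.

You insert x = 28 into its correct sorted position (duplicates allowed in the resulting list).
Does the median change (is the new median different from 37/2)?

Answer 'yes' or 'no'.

Old median = 37/2
Insert x = 28
New median = 20
Changed? yes

Answer: yes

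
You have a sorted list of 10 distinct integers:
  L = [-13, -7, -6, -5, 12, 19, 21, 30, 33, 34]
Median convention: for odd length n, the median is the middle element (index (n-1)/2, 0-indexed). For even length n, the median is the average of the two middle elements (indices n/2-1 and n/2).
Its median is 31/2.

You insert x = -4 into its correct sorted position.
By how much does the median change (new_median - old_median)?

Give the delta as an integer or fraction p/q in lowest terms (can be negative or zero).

Old median = 31/2
After inserting x = -4: new sorted = [-13, -7, -6, -5, -4, 12, 19, 21, 30, 33, 34]
New median = 12
Delta = 12 - 31/2 = -7/2

Answer: -7/2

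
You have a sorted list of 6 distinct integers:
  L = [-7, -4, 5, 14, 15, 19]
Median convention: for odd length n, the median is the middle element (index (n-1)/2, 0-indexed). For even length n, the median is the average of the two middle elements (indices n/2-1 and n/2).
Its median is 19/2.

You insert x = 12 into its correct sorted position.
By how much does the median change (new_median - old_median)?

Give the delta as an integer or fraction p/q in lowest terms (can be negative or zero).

Answer: 5/2

Derivation:
Old median = 19/2
After inserting x = 12: new sorted = [-7, -4, 5, 12, 14, 15, 19]
New median = 12
Delta = 12 - 19/2 = 5/2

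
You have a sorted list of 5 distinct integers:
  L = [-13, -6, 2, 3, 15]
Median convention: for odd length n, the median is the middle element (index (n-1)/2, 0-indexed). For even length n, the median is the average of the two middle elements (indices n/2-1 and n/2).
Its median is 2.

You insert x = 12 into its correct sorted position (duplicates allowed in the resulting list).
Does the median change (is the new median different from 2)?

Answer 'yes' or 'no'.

Old median = 2
Insert x = 12
New median = 5/2
Changed? yes

Answer: yes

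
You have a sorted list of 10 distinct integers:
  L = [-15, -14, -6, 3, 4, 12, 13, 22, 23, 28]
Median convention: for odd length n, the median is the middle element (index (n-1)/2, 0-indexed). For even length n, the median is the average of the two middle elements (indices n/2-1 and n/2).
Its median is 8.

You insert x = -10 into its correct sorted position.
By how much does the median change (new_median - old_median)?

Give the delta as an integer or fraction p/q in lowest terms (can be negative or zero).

Old median = 8
After inserting x = -10: new sorted = [-15, -14, -10, -6, 3, 4, 12, 13, 22, 23, 28]
New median = 4
Delta = 4 - 8 = -4

Answer: -4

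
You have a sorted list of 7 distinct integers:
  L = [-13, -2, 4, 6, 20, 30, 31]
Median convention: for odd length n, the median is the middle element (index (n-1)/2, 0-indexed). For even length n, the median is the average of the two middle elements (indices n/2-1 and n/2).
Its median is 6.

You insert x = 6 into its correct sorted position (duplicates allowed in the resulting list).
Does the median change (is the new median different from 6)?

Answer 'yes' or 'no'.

Answer: no

Derivation:
Old median = 6
Insert x = 6
New median = 6
Changed? no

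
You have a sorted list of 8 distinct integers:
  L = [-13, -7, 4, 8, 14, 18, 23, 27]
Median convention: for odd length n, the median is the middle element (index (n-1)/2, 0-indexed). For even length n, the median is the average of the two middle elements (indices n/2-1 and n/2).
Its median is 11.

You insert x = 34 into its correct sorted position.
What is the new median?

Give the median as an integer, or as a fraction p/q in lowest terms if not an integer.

Answer: 14

Derivation:
Old list (sorted, length 8): [-13, -7, 4, 8, 14, 18, 23, 27]
Old median = 11
Insert x = 34
Old length even (8). Middle pair: indices 3,4 = 8,14.
New length odd (9). New median = single middle element.
x = 34: 8 elements are < x, 0 elements are > x.
New sorted list: [-13, -7, 4, 8, 14, 18, 23, 27, 34]
New median = 14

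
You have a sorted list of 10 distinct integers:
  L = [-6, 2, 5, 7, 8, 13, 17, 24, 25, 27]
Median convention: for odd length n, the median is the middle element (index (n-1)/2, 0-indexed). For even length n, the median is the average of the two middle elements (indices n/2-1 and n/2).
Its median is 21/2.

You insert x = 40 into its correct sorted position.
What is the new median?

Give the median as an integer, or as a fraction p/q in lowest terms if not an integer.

Old list (sorted, length 10): [-6, 2, 5, 7, 8, 13, 17, 24, 25, 27]
Old median = 21/2
Insert x = 40
Old length even (10). Middle pair: indices 4,5 = 8,13.
New length odd (11). New median = single middle element.
x = 40: 10 elements are < x, 0 elements are > x.
New sorted list: [-6, 2, 5, 7, 8, 13, 17, 24, 25, 27, 40]
New median = 13

Answer: 13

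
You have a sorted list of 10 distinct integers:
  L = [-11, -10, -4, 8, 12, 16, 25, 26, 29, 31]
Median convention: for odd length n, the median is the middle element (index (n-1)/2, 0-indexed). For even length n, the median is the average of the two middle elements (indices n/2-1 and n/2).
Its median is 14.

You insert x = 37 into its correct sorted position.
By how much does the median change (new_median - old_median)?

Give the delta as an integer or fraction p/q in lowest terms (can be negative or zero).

Old median = 14
After inserting x = 37: new sorted = [-11, -10, -4, 8, 12, 16, 25, 26, 29, 31, 37]
New median = 16
Delta = 16 - 14 = 2

Answer: 2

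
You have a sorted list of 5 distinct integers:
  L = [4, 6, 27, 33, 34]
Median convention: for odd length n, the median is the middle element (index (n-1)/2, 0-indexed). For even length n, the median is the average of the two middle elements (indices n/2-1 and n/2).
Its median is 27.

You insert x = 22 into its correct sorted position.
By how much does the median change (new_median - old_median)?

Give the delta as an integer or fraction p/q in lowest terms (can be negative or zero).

Old median = 27
After inserting x = 22: new sorted = [4, 6, 22, 27, 33, 34]
New median = 49/2
Delta = 49/2 - 27 = -5/2

Answer: -5/2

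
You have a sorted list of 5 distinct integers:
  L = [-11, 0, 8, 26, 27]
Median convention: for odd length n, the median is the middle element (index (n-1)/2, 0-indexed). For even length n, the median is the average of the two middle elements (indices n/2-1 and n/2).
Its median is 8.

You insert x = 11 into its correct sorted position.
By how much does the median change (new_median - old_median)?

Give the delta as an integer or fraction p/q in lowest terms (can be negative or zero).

Answer: 3/2

Derivation:
Old median = 8
After inserting x = 11: new sorted = [-11, 0, 8, 11, 26, 27]
New median = 19/2
Delta = 19/2 - 8 = 3/2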